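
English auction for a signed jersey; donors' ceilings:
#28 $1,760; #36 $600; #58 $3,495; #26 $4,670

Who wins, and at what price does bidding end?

Rule: the price rises until one bidder remains; the winner pays the price at which the last rival dropped out.
Limits in order: 4,670 (#26) > 3,495 (#58) > 1,760 (#28) > 600 (#36)
#58 is the last rival to drop out, at $3,495; #26 remains and wins at that price.

#26 wins at $3,495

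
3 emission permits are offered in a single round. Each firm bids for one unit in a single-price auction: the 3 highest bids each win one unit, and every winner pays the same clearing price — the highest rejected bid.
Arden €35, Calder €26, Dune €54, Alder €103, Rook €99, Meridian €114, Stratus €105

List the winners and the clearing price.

Sorting: 114 (Meridian), 105 (Stratus), 103 (Alder), 99 (Rook), 54 (Dune), …
Winners (3 units): Meridian, Stratus, Alder.
First losing bid is Rook's €99, which sets the uniform price.

Meridian, Stratus, Alder; each pays €99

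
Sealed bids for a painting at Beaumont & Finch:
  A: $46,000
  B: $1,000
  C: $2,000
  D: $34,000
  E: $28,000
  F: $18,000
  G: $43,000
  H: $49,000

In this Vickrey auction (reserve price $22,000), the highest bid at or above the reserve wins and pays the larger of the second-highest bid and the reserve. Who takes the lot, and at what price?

Sorting bids: 49,000 (H) > 46,000 (A) > 43,000 (G) > 34,000 (D) > 28,000 (E) > 18,000 (F) > …
H has the top bid at or above the reserve ($49,000).
Second-highest bid $46,000 exceeds the reserve $22,000 → payment $46,000.

H pays $46,000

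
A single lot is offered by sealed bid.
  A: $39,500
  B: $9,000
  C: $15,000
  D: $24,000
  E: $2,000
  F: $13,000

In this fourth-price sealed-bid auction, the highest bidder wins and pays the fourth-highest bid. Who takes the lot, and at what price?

A pays $13,000

Rule: the highest bidder wins and pays the fourth-highest bid.
Sorting bids: 39,500 (A) > 24,000 (D) > 15,000 (C) > 13,000 (F) > 9,000 (B) > 2,000 (E)
A wins; payment is bid #4 in the ranking = $13,000.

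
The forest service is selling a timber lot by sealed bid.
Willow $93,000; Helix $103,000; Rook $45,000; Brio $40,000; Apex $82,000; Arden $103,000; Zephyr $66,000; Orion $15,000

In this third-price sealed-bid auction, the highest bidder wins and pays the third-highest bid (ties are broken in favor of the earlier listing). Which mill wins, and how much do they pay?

Helix pays $93,000

Bids ranked: 103,000 (Helix) > 103,000 (Arden) > 93,000 (Willow) > 82,000 (Apex) > 66,000 (Zephyr) > 45,000 (Rook) > …
Tie at $103,000 → Helix wins by tie-break.
Helix is highest; pays the third-highest bid, $93,000.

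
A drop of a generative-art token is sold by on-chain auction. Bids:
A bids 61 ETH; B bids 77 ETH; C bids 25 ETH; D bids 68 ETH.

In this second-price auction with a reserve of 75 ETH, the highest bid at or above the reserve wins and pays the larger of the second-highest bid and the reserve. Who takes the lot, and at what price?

B pays 75 ETH

Sorting bids: 77 (B) > 68 (D) > 61 (A) > 25 (C)
Highest eligible bid: B at 77 ETH.
max(second-highest 68 ETH, reserve 75 ETH) = 75 ETH.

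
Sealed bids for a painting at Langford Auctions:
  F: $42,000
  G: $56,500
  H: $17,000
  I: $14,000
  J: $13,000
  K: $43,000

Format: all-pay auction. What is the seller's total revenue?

Total revenue: $185,500

Bids ranked: 56,500 (G) > 43,000 (K) > 42,000 (F) > 17,000 (H) > 14,000 (I) > 13,000 (J)
G wins with the top bid; all bids are sunk regardless.
Every bidder forfeits their bid regardless of winning.
Revenue = 42,000 + 56,500 + 17,000 + 14,000 + 13,000 + 43,000 = $185,500.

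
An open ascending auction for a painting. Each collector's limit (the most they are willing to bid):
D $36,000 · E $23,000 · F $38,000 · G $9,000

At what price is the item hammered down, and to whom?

F wins at $36,000

Limits in order: 38,000 (F) > 36,000 (D) > 23,000 (E) > 9,000 (G)
Bidding ends when D exits at $36,000; F takes it.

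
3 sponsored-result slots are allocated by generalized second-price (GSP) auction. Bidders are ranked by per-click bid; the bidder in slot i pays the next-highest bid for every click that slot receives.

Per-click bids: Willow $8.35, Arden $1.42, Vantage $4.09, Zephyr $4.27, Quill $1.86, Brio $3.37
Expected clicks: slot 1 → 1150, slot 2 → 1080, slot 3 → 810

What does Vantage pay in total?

Per-click bids in order: $8.35 (Willow) > $4.27 (Zephyr) > $4.09 (Vantage) > $3.37 (Brio) > …
Vantage holds slot 3 → pays next bid $3.37 × 810 clicks = $2729.70.

Vantage pays $2729.70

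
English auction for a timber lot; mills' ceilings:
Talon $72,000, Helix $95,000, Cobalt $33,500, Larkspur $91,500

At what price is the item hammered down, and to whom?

Helix wins at $91,500

Limits ranked: 95,000 (Helix) > 91,500 (Larkspur) > 72,000 (Talon) > 33,500 (Cobalt)
Larkspur is the last rival to drop out, at $91,500; Helix remains and wins at that price.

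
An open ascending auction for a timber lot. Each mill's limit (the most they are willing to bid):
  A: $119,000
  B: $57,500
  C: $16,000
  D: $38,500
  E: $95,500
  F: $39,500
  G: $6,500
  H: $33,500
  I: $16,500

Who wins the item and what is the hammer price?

Rule: the price rises until one bidder remains; the winner pays the price at which the last rival dropped out.
Limits in order: 119,000 (A) > 95,500 (E) > 57,500 (B) > 39,500 (F) > 38,500 (D) > 33,500 (H) > …
Bidding ends when E exits at $95,500; A takes it.

A wins at $95,500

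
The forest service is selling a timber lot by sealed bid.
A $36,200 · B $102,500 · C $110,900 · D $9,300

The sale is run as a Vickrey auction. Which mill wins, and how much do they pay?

Bids ranked: 110,900 (C) > 102,500 (B) > 36,200 (A) > 9,300 (D)
C is highest; pays the second-highest bid, $102,500.

C pays $102,500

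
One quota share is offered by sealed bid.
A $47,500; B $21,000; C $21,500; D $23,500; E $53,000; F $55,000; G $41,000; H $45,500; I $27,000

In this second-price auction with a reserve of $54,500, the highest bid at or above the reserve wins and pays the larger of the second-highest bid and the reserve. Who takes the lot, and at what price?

F pays $54,500

Bids ranked: 55,000 (F) > 53,000 (E) > 47,500 (A) > 45,500 (H) > 41,000 (G) > 27,000 (I) > …
Highest eligible bid: F at $55,000.
Second-highest bid $53,000 is below the reserve $54,500, so the reserve binds → payment $54,500.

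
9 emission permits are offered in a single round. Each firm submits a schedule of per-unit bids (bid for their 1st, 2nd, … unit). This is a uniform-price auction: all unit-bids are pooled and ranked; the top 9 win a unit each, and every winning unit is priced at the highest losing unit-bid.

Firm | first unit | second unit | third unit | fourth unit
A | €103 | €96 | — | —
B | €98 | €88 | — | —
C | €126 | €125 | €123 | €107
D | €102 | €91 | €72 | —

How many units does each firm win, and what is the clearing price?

Pooled unit-bids ranked (top 9): 126 (C-1), 125 (C-2), 123 (C-3), 107 (C-4), 103 (A-1), 102 (D-1), 98 (B-1), 96 (A-2), 91 (D-2)
The (k+1)-th unit-bid is €88.
Allocation: A 2, B 1, C 4, D 2.

A 2, B 1, C 4, D 2; clearing price €88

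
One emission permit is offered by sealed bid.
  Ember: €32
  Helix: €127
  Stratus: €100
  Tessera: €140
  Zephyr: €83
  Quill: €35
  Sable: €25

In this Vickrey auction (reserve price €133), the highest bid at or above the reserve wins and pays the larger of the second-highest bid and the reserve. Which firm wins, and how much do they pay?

Vickrey auction (reserve price €133): the highest bid at or above the reserve wins and pays the larger of the second-highest bid and the reserve.
Sorting bids: 140 (Tessera) > 127 (Helix) > 100 (Stratus) > 83 (Zephyr) > 35 (Quill) > 32 (Ember) > …
Tessera has the top bid at or above the reserve (€140).
max(second-highest €127, reserve €133) = €133.

Tessera pays €133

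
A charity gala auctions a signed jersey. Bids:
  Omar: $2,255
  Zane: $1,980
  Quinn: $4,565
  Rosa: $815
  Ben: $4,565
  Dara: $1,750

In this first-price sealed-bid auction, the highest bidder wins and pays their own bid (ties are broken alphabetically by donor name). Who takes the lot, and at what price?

Ben pays $4,565

Rule: the highest bidder wins and pays their own bid.
Sorting bids: 4,565 (Ben) > 4,565 (Quinn) > 2,255 (Omar) > 1,980 (Zane) > 1,750 (Dara) > 815 (Rosa)
Ben and Quinn tie at $4,565; tie-break gives it to Ben.
First-price: Ben pays what they bid, $4,565.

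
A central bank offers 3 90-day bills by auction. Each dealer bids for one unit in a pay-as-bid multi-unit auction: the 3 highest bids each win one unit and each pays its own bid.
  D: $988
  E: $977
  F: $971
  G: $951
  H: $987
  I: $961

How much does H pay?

H pays $987

Bids ranked high→low: 988 (D), 987 (H), 977 (E), 971 (F), 961 (I), …
Winners (3 units): D, H, E.
H wins → own bid $987.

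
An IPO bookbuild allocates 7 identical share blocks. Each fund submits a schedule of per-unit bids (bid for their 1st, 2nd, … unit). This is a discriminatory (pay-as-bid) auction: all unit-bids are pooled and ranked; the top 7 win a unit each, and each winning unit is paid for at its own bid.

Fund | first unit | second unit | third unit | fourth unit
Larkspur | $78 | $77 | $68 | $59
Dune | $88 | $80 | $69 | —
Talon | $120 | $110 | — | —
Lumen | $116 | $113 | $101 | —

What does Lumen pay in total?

Lumen pays $330

Merging the schedules and taking the best 7: 120 (Talon-1), 116 (Lumen-1), 113 (Lumen-2), 110 (Talon-2), 101 (Lumen-3), 88 (Dune-1), 80 (Dune-2)
Next rejected bid: $78 (not a price — pay-as-bid).
Lumen's winning unit-bids: 116 + 113 + 101 = $330.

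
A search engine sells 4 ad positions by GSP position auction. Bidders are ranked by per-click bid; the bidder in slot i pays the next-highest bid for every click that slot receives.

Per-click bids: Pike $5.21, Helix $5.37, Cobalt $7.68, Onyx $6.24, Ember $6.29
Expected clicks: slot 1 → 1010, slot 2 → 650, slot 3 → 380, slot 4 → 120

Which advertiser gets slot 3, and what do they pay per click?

Sorting advertisers: $7.68 (Cobalt) > $6.29 (Ember) > $6.24 (Onyx) > $5.37 (Helix) > $5.21 (Pike)
Slot 3 goes to the third-ranked bidder, Onyx, who pays the next bid down: $5.37/click.

Onyx; $5.37 per click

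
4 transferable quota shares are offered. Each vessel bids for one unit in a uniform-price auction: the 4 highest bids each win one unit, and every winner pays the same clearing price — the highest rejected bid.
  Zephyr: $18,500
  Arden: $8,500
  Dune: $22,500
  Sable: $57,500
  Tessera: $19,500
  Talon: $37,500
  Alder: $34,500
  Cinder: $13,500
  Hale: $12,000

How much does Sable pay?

Sable pays $19,500

Ordering the bids: 57,500 (Sable), 37,500 (Talon), 34,500 (Alder), 22,500 (Dune), 19,500 (Tessera), 18,500 (Zephyr), …
Top 4: Sable, Talon, Alder, Dune.
First losing bid is Tessera's $19,500, which sets the uniform price.
Sable wins → pays $19,500.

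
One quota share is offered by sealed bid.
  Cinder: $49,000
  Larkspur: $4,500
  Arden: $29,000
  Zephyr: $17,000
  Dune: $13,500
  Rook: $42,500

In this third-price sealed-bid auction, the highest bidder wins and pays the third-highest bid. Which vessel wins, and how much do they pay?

Sorting bids: 49,000 (Cinder) > 42,500 (Rook) > 29,000 (Arden) > 17,000 (Zephyr) > 13,500 (Dune) > 4,500 (Larkspur)
Cinder wins; payment is bid #3 in the ranking = $29,000.

Cinder pays $29,000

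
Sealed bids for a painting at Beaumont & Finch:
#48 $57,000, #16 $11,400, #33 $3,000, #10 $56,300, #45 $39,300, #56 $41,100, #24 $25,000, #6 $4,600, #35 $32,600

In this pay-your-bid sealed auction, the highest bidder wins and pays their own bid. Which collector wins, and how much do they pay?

#48 pays $57,000

Bids ranked: 57,000 (#48) > 56,300 (#10) > 41,100 (#56) > 39,300 (#45) > 32,600 (#35) > 25,000 (#24) > …
First-price: #48 pays what they bid, $57,000.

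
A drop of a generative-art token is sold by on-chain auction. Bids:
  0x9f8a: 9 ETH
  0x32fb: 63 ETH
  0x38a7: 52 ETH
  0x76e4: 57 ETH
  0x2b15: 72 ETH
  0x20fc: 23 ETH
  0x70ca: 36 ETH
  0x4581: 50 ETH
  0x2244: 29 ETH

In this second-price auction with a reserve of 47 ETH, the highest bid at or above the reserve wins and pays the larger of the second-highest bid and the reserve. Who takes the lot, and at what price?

0x2b15 pays 63 ETH

Rule: the highest bid at or above the reserve wins and pays the larger of the second-highest bid and the reserve.
Bids in order: 72 (0x2b15) > 63 (0x32fb) > 57 (0x76e4) > 52 (0x38a7) > 50 (0x4581) > 36 (0x70ca) > …
Highest eligible bid: 0x2b15 at 72 ETH.
Second-highest bid 63 ETH exceeds the reserve 47 ETH → payment 63 ETH.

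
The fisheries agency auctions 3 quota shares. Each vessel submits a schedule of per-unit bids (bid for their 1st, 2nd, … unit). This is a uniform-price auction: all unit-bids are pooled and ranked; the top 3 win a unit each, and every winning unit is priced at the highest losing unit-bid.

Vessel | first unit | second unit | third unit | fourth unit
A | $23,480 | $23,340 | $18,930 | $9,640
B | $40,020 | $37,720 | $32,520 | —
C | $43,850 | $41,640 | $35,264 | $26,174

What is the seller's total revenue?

All unit-bids, highest first — top 3: 43,850 (C-1), 41,640 (C-2), 40,020 (B-1)
First bid not allocated: $37,720.
Allocation: B 1, C 2. Every unit priced at $37,720.
Revenue = 3 × 37,720 = $113,160.

Total revenue: $113,160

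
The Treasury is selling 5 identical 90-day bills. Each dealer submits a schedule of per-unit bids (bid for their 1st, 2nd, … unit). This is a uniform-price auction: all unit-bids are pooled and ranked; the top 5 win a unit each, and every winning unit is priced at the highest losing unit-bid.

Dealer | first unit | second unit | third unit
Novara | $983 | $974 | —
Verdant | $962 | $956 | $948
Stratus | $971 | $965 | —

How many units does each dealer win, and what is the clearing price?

Novara 2, Stratus 2, Verdant 1; clearing price $956

Merging the schedules and taking the best 5: 983 (Novara-1), 974 (Novara-2), 971 (Stratus-1), 965 (Stratus-2), 962 (Verdant-1)
The (k+1)-th unit-bid is $956.
Allocation: Novara 2, Stratus 2, Verdant 1.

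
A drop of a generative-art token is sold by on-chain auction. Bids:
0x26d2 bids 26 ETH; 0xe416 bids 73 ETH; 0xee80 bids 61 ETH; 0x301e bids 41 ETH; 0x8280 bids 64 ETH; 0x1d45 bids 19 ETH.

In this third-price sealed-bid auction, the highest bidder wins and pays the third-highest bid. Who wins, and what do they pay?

Bids in order: 73 (0xe416) > 64 (0x8280) > 61 (0xee80) > 41 (0x301e) > 26 (0x26d2) > 19 (0x1d45)
0xe416 wins; payment is bid #3 in the ranking = 61 ETH.

0xe416 pays 61 ETH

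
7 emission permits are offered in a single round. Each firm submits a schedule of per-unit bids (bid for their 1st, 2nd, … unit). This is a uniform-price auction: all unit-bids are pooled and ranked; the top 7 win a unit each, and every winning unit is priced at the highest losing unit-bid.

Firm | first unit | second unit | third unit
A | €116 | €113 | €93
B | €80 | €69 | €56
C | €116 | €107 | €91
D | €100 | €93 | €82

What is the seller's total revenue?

Total revenue: €637

Merging the schedules and taking the best 7: 116 (A-1), 116 (C-1), 113 (A-2), 107 (C-2), 100 (D-1), 93 (A-3), 93 (D-2)
Highest rejected unit-bid = €91.
Allocation: A 3, C 2, D 2. Every unit priced at €91.
Revenue = 7 × 91 = €637.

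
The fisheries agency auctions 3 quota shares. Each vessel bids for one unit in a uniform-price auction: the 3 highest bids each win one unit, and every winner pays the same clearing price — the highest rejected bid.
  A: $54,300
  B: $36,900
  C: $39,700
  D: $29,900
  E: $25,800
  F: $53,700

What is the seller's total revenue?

Total revenue: $110,700

Bids ranked high→low: 54,300 (A), 53,700 (F), 39,700 (C), 36,900 (B), 29,900 (D), …
Top 3: A, F, C.
Highest unsuccessful bid: $36,900 → clearing price.
Total revenue = 3 × $36,900 = $110,700.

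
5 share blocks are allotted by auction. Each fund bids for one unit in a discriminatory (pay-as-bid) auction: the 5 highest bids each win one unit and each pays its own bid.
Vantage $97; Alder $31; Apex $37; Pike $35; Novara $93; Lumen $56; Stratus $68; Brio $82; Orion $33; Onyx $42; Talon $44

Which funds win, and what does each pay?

Vantage $97, Novara $93, Brio $82, Stratus $68, Lumen $56

Sorting: 97 (Vantage), 93 (Novara), 82 (Brio), 68 (Stratus), 56 (Lumen), 44 (Talon), 42 (Onyx), …
Top 5: Vantage, Novara, Brio, Stratus, Lumen.
Each winner pays its own bid: Vantage $97, Novara $93, Brio $82, Stratus $68, Lumen $56.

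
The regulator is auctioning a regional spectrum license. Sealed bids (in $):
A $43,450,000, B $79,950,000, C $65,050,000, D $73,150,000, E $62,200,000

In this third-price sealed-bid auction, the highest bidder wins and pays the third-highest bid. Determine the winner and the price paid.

Third-price sealed-bid auction: the highest bidder wins and pays the third-highest bid.
Bids in order: 79,950,000 (B) > 73,150,000 (D) > 65,050,000 (C) > 62,200,000 (E) > 43,450,000 (A)
B wins; payment is bid #3 in the ranking = $65,050,000.

B pays $65,050,000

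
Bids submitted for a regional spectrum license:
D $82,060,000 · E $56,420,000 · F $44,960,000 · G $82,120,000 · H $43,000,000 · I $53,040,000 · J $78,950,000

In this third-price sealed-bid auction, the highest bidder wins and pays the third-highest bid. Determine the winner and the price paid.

Sorting bids: 82,120,000 (G) > 82,060,000 (D) > 78,950,000 (J) > 56,420,000 (E) > 53,040,000 (I) > 44,960,000 (F) > …
G wins; payment is bid #3 in the ranking = $78,950,000.

G pays $78,950,000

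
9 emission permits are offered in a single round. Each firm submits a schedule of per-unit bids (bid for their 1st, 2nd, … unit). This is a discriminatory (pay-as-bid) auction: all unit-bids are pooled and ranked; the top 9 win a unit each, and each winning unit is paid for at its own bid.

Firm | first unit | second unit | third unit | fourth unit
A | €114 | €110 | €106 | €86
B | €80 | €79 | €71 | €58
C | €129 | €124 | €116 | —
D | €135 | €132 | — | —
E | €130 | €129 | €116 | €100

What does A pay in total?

All unit-bids, highest first — top 9: 135 (D-1), 132 (D-2), 130 (E-1), 129 (C-1), 129 (E-2), 124 (C-2), 116 (C-3), 116 (E-3), 114 (A-1)
Next rejected bid: €110 (not a price — pay-as-bid).
A's winning unit-bids: 114 = €114.

A pays €114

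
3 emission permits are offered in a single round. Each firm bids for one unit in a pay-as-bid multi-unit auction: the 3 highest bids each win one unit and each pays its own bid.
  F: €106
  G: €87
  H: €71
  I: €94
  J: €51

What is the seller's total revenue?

Total revenue: €287

Sorting: 106 (F), 94 (I), 87 (G), 71 (H), 51 (J)
Top 3: F, I, G.
Total revenue = 106 + 94 + 87 = €287.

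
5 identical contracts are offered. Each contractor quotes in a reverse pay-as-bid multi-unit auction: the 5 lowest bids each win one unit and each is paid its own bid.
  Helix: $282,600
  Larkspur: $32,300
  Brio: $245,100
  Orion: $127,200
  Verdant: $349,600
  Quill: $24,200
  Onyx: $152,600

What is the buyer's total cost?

Ordering the bids: 24,200 (Quill), 32,300 (Larkspur), 127,200 (Orion), 152,600 (Onyx), 245,100 (Brio), 282,600 (Helix), 349,600 (Verdant)
Lowest 5: Quill, Larkspur, Orion, Onyx, Brio.
Total cost = 24,200 + 32,300 + 127,200 + 152,600 + 245,100 = $581,400.

Total cost: $581,400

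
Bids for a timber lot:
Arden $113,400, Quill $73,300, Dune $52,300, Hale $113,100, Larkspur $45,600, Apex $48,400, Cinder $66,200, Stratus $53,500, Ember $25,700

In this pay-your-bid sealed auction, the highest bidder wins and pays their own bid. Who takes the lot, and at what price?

Bids in order: 113,400 (Arden) > 113,100 (Hale) > 73,300 (Quill) > 66,200 (Cinder) > 53,500 (Stratus) > 52,300 (Dune) > …
Arden is highest → pays own bid, $113,400.

Arden pays $113,400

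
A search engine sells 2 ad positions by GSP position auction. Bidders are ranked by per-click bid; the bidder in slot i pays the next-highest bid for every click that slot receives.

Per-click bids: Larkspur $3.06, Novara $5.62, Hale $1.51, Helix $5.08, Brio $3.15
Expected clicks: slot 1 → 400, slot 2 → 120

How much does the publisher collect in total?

Total revenue: $2410.00

Per-click bids in order: $5.62 (Novara) > $5.08 (Helix) > $3.15 (Brio) > …
Slot 1: Novara pays $5.08 × 400 = $2032.00
Slot 2: Helix pays $3.15 × 120 = $378.00
Total = $2410.00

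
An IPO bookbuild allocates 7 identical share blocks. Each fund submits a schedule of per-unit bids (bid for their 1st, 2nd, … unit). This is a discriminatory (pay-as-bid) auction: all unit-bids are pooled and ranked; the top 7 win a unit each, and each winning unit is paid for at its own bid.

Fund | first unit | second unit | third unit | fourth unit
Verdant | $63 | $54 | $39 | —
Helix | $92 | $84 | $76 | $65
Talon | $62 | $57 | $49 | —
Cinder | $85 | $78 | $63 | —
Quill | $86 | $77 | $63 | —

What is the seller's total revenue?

Total revenue: $578

Pooled unit-bids ranked (top 7): 92 (Helix-1), 86 (Quill-1), 85 (Cinder-1), 84 (Helix-2), 78 (Cinder-2), 77 (Quill-2), 76 (Helix-3)
Next rejected bid: $65 (not a price — pay-as-bid).
Each winning unit pays its own bid.
Revenue = 92 + 86 + 85 + 84 + 78 + 77 + 76 = $578.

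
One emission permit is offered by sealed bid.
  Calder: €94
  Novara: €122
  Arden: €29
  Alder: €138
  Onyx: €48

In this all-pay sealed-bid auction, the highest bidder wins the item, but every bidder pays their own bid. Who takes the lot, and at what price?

Alder pays €138

Bids in order: 138 (Alder) > 122 (Novara) > 94 (Calder) > 48 (Onyx) > 29 (Arden)
Alder wins with the top bid; all bids are sunk regardless.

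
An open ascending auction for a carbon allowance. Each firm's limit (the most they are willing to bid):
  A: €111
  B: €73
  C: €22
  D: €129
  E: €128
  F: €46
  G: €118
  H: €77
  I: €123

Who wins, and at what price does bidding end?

D wins at €128

Sorting limits: 129 (D) > 128 (E) > 123 (I) > 118 (G) > 111 (A) > 77 (H) > …
Bidding ends when E exits at €128; D takes it.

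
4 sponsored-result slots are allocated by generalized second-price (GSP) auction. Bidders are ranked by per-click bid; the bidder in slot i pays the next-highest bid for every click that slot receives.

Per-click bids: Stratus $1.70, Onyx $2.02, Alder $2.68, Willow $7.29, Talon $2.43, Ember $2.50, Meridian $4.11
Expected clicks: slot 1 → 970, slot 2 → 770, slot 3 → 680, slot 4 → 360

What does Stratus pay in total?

Stratus pays $0.00

Per-click bids in order: $7.29 (Willow) > $4.11 (Meridian) > $2.68 (Alder) > $2.50 (Ember) > $2.43 (Talon) > …
Stratus ranks below slot 4 → no slot, pays nothing.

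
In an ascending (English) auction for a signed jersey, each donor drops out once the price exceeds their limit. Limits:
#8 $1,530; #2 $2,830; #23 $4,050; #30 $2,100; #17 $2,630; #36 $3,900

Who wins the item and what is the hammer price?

Rule: the price rises until one bidder remains; the winner pays the price at which the last rival dropped out.
Sorting limits: 4,050 (#23) > 3,900 (#36) > 2,830 (#2) > 2,630 (#17) > 2,100 (#30) > 1,530 (#8)
Bidding ends when #36 exits at $3,900; #23 takes it.

#23 wins at $3,900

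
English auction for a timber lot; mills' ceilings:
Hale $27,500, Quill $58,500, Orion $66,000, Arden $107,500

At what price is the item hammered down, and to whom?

Ascending (English) auction: the price rises until one bidder remains; the winner pays the price at which the last rival dropped out.
Limits ranked: 107,500 (Arden) > 66,000 (Orion) > 58,500 (Quill) > 27,500 (Hale)
Bidding ends when Orion exits at $66,000; Arden takes it.

Arden wins at $66,000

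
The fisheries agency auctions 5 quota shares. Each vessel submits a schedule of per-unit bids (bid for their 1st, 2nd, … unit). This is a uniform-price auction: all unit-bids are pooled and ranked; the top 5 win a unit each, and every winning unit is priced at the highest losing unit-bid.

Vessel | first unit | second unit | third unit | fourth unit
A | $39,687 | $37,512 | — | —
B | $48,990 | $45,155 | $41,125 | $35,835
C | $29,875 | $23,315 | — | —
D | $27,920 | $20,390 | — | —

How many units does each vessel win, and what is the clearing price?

A 2, B 3; clearing price $35,835

Pooled unit-bids ranked (top 5): 48,990 (B-1), 45,155 (B-2), 41,125 (B-3), 39,687 (A-1), 37,512 (A-2)
Highest rejected unit-bid = $35,835.
Allocation: A 2, B 3.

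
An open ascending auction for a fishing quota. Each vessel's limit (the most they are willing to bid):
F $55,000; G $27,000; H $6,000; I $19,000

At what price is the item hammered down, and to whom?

Limits in order: 55,000 (F) > 27,000 (G) > 19,000 (I) > 6,000 (H)
Once the price passes $27,000, only F is left; the hammer falls at G's limit of $27,000.

F wins at $27,000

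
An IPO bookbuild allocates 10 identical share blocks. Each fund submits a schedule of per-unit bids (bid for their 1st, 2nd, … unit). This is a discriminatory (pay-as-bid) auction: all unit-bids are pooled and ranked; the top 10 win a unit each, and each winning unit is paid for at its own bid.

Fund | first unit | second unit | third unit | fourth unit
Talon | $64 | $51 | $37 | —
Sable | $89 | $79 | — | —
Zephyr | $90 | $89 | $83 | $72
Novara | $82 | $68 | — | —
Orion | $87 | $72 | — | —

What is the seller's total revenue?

Merging the schedules and taking the best 10: 90 (Zephyr-1), 89 (Sable-1), 89 (Zephyr-2), 87 (Orion-1), 83 (Zephyr-3), 82 (Novara-1), 79 (Sable-2), 72 (Zephyr-4), 72 (Orion-2), 68 (Novara-2)
Next rejected bid: $64 (not a price — pay-as-bid).
Each winning unit pays its own bid.
Revenue = 90 + 89 + 89 + 87 + 83 + 82 + 79 + 72 + 72 + 68 = $811.

Total revenue: $811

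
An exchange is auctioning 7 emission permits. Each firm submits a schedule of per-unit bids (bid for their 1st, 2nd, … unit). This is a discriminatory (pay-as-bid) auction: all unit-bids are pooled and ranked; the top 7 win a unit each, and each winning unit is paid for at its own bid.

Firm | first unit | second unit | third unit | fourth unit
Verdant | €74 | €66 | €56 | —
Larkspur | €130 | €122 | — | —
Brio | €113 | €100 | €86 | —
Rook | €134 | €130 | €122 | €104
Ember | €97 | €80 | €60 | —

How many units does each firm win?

Brio 1, Larkspur 2, Rook 4

Pooled unit-bids ranked (top 7): 134 (Rook-1), 130 (Larkspur-1), 130 (Rook-2), 122 (Larkspur-2), 122 (Rook-3), 113 (Brio-1), 104 (Rook-4)
Next rejected bid: €100 (not a price — pay-as-bid).
Allocation: Brio 1, Larkspur 2, Rook 4.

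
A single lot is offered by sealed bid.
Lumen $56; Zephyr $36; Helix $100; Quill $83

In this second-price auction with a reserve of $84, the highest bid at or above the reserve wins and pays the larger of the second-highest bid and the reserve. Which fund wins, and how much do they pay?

Sorting bids: 100 (Helix) > 83 (Quill) > 56 (Lumen) > 36 (Zephyr)
Helix has the top bid at or above the reserve ($100).
max(second-highest $83, reserve $84) = $84.

Helix pays $84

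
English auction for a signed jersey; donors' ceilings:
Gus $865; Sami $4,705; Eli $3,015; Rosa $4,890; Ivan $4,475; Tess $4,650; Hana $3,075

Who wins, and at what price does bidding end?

Rosa wins at $4,705

Sorting limits: 4,890 (Rosa) > 4,705 (Sami) > 4,650 (Tess) > 4,475 (Ivan) > 3,075 (Hana) > 3,015 (Eli) > …
Bidding ends when Sami exits at $4,705; Rosa takes it.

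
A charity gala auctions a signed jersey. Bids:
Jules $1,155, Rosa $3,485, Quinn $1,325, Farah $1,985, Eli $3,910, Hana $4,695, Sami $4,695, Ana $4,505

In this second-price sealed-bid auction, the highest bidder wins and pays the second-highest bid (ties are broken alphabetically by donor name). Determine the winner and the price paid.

Hana pays $4,695

Sorting bids: 4,695 (Hana) > 4,695 (Sami) > 4,505 (Ana) > 3,910 (Eli) > 3,485 (Rosa) > 1,985 (Farah) > …
Hana and Sami tie at $4,695; tie-break gives it to Hana.
Second-price: Hana pays Sami's bid of $4,695.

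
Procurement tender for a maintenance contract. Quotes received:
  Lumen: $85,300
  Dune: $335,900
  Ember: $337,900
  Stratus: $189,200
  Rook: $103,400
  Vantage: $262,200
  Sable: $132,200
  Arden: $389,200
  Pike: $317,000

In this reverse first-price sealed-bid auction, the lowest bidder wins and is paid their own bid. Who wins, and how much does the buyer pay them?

Rule: the lowest bidder wins and is paid their own bid.
Sorting bids: 85,300 (Lumen) < 103,400 (Rook) < 132,200 (Sable) < 189,200 (Stratus) < 262,200 (Vantage) < 317,000 (Pike) < …
First-price: Lumen is paid what they bid, $85,300.

Lumen is paid $85,300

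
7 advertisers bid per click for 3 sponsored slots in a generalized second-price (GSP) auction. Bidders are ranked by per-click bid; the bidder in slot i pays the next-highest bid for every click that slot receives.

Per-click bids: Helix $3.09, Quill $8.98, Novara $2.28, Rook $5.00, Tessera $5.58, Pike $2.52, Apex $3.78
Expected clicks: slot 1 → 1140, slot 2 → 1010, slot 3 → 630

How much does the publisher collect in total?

Total revenue: $13792.60

Ranked by bid: $8.98 (Quill) > $5.58 (Tessera) > $5.00 (Rook) > $3.78 (Apex) > …
Slot 1: Quill pays $5.58 × 1140 = $6361.20
Slot 2: Tessera pays $5.00 × 1010 = $5050.00
Slot 3: Rook pays $3.78 × 630 = $2381.40
Total = $13792.60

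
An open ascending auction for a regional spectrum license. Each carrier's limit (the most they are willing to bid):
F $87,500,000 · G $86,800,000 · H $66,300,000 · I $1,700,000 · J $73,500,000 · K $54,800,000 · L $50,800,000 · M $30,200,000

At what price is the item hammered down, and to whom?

F wins at $86,800,000

Limits ranked: 87,500,000 (F) > 86,800,000 (G) > 73,500,000 (J) > 66,300,000 (H) > 54,800,000 (K) > 50,800,000 (L) > …
Once the price passes $86,800,000, only F is left; the hammer falls at G's limit of $86,800,000.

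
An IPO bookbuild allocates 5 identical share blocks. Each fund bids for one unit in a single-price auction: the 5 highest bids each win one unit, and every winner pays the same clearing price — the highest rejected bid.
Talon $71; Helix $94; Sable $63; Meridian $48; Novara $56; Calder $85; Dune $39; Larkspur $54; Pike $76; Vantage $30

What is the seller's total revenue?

Sorting: 94 (Helix), 85 (Calder), 76 (Pike), 71 (Talon), 63 (Sable), 56 (Novara), 54 (Larkspur), …
Top 5: Helix, Calder, Pike, Talon, Sable.
First losing bid is Novara's $56, which sets the uniform price.
Total revenue = 5 × $56 = $280.

Total revenue: $280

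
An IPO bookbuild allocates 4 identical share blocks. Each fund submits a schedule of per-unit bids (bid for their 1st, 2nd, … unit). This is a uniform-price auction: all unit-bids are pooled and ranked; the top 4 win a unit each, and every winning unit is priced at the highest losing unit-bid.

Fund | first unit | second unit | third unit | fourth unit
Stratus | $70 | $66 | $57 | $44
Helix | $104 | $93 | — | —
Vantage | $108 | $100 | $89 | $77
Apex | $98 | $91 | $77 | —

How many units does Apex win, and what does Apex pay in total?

All unit-bids, highest first — top 4: 108 (Vantage-1), 104 (Helix-1), 100 (Vantage-2), 98 (Apex-1)
First bid not allocated: $93.
Apex wins 1 unit(s) at $93 each.

Apex: 1 unit, pays $93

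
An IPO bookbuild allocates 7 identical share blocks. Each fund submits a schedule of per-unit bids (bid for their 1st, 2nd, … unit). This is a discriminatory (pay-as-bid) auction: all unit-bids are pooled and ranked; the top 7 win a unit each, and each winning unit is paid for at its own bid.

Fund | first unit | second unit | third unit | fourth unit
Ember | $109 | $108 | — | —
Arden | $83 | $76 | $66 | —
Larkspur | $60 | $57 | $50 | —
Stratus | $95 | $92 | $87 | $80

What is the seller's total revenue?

Total revenue: $654

All unit-bids, highest first — top 7: 109 (Ember-1), 108 (Ember-2), 95 (Stratus-1), 92 (Stratus-2), 87 (Stratus-3), 83 (Arden-1), 80 (Stratus-4)
Next rejected bid: $76 (not a price — pay-as-bid).
Each winning unit pays its own bid.
Revenue = 109 + 108 + 95 + 92 + 87 + 83 + 80 = $654.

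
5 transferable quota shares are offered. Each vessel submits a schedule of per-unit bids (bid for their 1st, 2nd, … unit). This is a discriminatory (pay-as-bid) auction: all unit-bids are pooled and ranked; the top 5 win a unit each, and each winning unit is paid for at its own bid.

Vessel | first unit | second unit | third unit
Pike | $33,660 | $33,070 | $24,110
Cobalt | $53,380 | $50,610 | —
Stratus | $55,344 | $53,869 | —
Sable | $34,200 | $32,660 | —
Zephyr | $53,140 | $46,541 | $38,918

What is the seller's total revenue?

Total revenue: $266,343

All unit-bids, highest first — top 5: 55,344 (Stratus-1), 53,869 (Stratus-2), 53,380 (Cobalt-1), 53,140 (Zephyr-1), 50,610 (Cobalt-2)
Next rejected bid: $46,541 (not a price — pay-as-bid).
Each winning unit pays its own bid.
Revenue = 55,344 + 53,869 + 53,380 + 53,140 + 50,610 = $266,343.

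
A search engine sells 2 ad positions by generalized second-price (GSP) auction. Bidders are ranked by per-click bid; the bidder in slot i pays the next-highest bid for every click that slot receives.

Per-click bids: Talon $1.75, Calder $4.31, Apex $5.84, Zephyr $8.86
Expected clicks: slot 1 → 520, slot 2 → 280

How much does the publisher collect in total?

Total revenue: $4243.60

Per-click bids in order: $8.86 (Zephyr) > $5.84 (Apex) > $4.31 (Calder) > …
Slot 1: Zephyr pays $5.84 × 520 = $3036.80
Slot 2: Apex pays $4.31 × 280 = $1206.80
Total = $4243.60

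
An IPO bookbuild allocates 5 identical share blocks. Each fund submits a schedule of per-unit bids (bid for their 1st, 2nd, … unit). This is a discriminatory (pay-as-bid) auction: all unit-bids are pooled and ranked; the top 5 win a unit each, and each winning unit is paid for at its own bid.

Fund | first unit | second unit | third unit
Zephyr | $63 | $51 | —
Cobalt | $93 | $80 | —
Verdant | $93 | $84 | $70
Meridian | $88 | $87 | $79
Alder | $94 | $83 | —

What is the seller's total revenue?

Pooled unit-bids ranked (top 5): 94 (Alder-1), 93 (Cobalt-1), 93 (Verdant-1), 88 (Meridian-1), 87 (Meridian-2)
Next rejected bid: $84 (not a price — pay-as-bid).
Each winning unit pays its own bid.
Revenue = 94 + 93 + 93 + 88 + 87 = $455.

Total revenue: $455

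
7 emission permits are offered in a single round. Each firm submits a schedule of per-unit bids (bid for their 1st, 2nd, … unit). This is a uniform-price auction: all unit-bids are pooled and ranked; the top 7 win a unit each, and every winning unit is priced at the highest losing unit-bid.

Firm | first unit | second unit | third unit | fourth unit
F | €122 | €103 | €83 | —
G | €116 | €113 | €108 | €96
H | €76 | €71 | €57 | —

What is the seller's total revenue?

Merging the schedules and taking the best 7: 122 (F-1), 116 (G-1), 113 (G-2), 108 (G-3), 103 (F-2), 96 (G-4), 83 (F-3)
Highest rejected unit-bid = €76.
Allocation: F 3, G 4. Every unit priced at €76.
Revenue = 7 × 76 = €532.

Total revenue: €532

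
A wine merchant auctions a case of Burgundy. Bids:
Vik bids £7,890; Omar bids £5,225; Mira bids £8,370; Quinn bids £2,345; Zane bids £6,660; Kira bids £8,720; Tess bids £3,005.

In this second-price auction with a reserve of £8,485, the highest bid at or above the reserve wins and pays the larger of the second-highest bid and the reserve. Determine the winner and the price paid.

Bids in order: 8,720 (Kira) > 8,370 (Mira) > 7,890 (Vik) > 6,660 (Zane) > 5,225 (Omar) > 3,005 (Tess) > …
Kira has the top bid at or above the reserve (£8,720).
max(second-highest £8,370, reserve £8,485) = £8,485.

Kira pays £8,485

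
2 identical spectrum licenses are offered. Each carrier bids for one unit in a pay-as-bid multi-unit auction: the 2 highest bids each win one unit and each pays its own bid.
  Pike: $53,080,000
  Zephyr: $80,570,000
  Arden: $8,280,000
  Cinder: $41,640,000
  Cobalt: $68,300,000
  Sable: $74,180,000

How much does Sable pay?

Bids ranked high→low: 80,570,000 (Zephyr), 74,180,000 (Sable), 68,300,000 (Cobalt), 53,080,000 (Pike), …
Winners (2 units): Zephyr, Sable.
Sable wins → own bid $74,180,000.

Sable pays $74,180,000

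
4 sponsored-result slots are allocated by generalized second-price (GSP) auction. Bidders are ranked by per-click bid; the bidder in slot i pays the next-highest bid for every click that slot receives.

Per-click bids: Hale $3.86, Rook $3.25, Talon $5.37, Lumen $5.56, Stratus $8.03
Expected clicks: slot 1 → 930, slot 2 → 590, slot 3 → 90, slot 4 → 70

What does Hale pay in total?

Hale pays $227.50

Per-click bids in order: $8.03 (Stratus) > $5.56 (Lumen) > $5.37 (Talon) > $3.86 (Hale) > $3.25 (Rook)
Hale holds slot 4 → pays next bid $3.25 × 70 clicks = $227.50.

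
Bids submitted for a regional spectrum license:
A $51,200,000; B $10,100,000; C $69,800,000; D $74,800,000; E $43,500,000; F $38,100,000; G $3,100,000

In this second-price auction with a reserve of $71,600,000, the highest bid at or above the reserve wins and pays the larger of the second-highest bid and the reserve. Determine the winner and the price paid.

Rule: the highest bid at or above the reserve wins and pays the larger of the second-highest bid and the reserve.
Bids in order: 74,800,000 (D) > 69,800,000 (C) > 51,200,000 (A) > 43,500,000 (E) > 38,100,000 (F) > 10,100,000 (B) > …
Highest eligible bid: D at $74,800,000.
max(second-highest $69,800,000, reserve $71,600,000) = $71,600,000.

D pays $71,600,000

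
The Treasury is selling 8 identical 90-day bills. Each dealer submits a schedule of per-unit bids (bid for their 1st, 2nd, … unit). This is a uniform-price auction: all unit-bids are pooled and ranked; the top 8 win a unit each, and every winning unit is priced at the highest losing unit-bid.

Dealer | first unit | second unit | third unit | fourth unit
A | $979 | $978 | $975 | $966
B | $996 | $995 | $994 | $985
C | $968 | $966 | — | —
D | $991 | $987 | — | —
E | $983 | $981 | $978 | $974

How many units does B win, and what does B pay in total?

Pooled unit-bids ranked (top 8): 996 (B-1), 995 (B-2), 994 (B-3), 991 (D-1), 987 (D-2), 985 (B-4), 983 (E-1), 981 (E-2)
The (k+1)-th unit-bid is $979.
B wins 4 unit(s) at $979 each.

B: 4 units, pays $3,916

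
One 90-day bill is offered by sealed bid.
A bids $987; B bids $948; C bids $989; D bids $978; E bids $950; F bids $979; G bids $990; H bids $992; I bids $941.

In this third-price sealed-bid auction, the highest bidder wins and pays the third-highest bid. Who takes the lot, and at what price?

H pays $989

Rule: the highest bidder wins and pays the third-highest bid.
Sorting bids: 992 (H) > 990 (G) > 989 (C) > 987 (A) > 979 (F) > 978 (D) > …
H wins; payment is bid #3 in the ranking = $989.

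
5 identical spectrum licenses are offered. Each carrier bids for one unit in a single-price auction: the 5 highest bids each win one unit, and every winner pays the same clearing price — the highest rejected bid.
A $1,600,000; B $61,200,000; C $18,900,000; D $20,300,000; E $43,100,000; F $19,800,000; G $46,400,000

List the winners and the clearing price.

Sorting: 61,200,000 (B), 46,400,000 (G), 43,100,000 (E), 20,300,000 (D), 19,800,000 (F), 18,900,000 (C), 1,600,000 (A)
The 5 highest are B, G, E, D, F.
Clearing price = highest rejected bid = $18,900,000.

B, G, E, D, F; each pays $18,900,000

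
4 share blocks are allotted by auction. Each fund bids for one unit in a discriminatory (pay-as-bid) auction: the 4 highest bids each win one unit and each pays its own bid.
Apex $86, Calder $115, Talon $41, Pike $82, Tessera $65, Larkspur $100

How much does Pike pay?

Sorting: 115 (Calder), 100 (Larkspur), 86 (Apex), 82 (Pike), 65 (Tessera), 41 (Talon)
The 4 highest are Calder, Larkspur, Apex, Pike.
Pike wins → own bid $82.

Pike pays $82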